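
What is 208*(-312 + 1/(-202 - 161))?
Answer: -23557456/363 ≈ -64897.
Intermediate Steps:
208*(-312 + 1/(-202 - 161)) = 208*(-312 + 1/(-363)) = 208*(-312 - 1/363) = 208*(-113257/363) = -23557456/363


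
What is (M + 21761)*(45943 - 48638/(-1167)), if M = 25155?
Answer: 2517705807004/1167 ≈ 2.1574e+9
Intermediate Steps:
(M + 21761)*(45943 - 48638/(-1167)) = (25155 + 21761)*(45943 - 48638/(-1167)) = 46916*(45943 - 48638*(-1/1167)) = 46916*(45943 + 48638/1167) = 46916*(53664119/1167) = 2517705807004/1167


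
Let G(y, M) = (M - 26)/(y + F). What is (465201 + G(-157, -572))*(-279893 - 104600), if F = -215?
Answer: -1073202877055/6 ≈ -1.7887e+11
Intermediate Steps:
G(y, M) = (-26 + M)/(-215 + y) (G(y, M) = (M - 26)/(y - 215) = (-26 + M)/(-215 + y))
(465201 + G(-157, -572))*(-279893 - 104600) = (465201 + (-26 - 572)/(-215 - 157))*(-279893 - 104600) = (465201 - 598/(-372))*(-384493) = (465201 - 1/372*(-598))*(-384493) = (465201 + 299/186)*(-384493) = (86527685/186)*(-384493) = -1073202877055/6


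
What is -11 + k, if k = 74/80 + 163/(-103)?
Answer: -48029/4120 ≈ -11.658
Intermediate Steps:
k = -2709/4120 (k = 74*(1/80) + 163*(-1/103) = 37/40 - 163/103 = -2709/4120 ≈ -0.65752)
-11 + k = -11 - 2709/4120 = -48029/4120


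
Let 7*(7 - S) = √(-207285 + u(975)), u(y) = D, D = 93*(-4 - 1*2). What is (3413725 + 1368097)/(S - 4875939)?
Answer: -1142476106497096/1164960930770419 + 33472754*I*√207843/1164960930770419 ≈ -0.9807 + 1.3099e-5*I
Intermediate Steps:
D = -558 (D = 93*(-4 - 2) = 93*(-6) = -558)
u(y) = -558
S = 7 - I*√207843/7 (S = 7 - √(-207285 - 558)/7 = 7 - I*√207843/7 ≈ 7.0 - 65.128*I)
(3413725 + 1368097)/(S - 4875939) = (3413725 + 1368097)/((7 - I*√207843/7) - 4875939) = 4781822/(-4875932 - I*√207843/7)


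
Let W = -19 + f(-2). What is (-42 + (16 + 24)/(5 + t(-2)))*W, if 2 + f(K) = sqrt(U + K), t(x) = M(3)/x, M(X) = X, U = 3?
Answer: 4280/7 ≈ 611.43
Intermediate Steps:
t(x) = 3/x
f(K) = -2 + sqrt(3 + K)
W = -20 (W = -19 + (-2 + sqrt(3 - 2)) = -19 + (-2 + sqrt(1)) = -19 + (-2 + 1) = -19 - 1 = -20)
(-42 + (16 + 24)/(5 + t(-2)))*W = (-42 + (16 + 24)/(5 + 3/(-2)))*(-20) = (-42 + 40/(5 + 3*(-1/2)))*(-20) = (-42 + 40/(5 - 3/2))*(-20) = (-42 + 40/(7/2))*(-20) = (-42 + 40*(2/7))*(-20) = (-42 + 80/7)*(-20) = -214/7*(-20) = 4280/7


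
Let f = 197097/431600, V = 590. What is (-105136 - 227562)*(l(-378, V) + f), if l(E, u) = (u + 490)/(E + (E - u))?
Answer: 16704387137931/145233400 ≈ 1.1502e+5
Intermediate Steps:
f = 197097/431600 (f = 197097*(1/431600) = 197097/431600 ≈ 0.45667)
l(E, u) = (490 + u)/(-u + 2*E)
(-105136 - 227562)*(l(-378, V) + f) = (-105136 - 227562)*((490 + 590)/(-1*590 + 2*(-378)) + 197097/431600) = -332698*(1080/(-590 - 756) + 197097/431600) = -332698*(1080/(-1346) + 197097/431600) = -332698*(-1/1346*1080 + 197097/431600) = -332698*(-540/673 + 197097/431600) = -332698*(-100417719/290466800) = 16704387137931/145233400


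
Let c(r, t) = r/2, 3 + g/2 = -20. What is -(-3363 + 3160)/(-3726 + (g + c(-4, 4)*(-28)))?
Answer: -203/3716 ≈ -0.054629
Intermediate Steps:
g = -46 (g = -6 + 2*(-20) = -6 - 40 = -46)
c(r, t) = r/2 (c(r, t) = r*(1/2) = r/2)
-(-3363 + 3160)/(-3726 + (g + c(-4, 4)*(-28))) = -(-3363 + 3160)/(-3726 + (-46 + ((1/2)*(-4))*(-28))) = -(-203)/(-3726 + (-46 - 2*(-28))) = -(-203)/(-3726 + (-46 + 56)) = -(-203)/(-3726 + 10) = -(-203)/(-3716) = -(-203)*(-1)/3716 = -1*203/3716 = -203/3716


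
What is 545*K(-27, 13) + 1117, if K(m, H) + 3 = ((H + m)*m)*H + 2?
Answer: 2678702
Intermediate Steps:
K(m, H) = -1 + H*m*(H + m) (K(m, H) = -3 + (((H + m)*m)*H + 2) = -3 + ((m*(H + m))*H + 2) = -3 + (H*m*(H + m) + 2) = -3 + (2 + H*m*(H + m)) = -1 + H*m*(H + m))
545*K(-27, 13) + 1117 = 545*(-1 + 13*(-27)² - 27*13²) + 1117 = 545*(-1 + 13*729 - 27*169) + 1117 = 545*(-1 + 9477 - 4563) + 1117 = 545*4913 + 1117 = 2677585 + 1117 = 2678702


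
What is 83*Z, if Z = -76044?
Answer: -6311652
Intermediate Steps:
83*Z = 83*(-76044) = -6311652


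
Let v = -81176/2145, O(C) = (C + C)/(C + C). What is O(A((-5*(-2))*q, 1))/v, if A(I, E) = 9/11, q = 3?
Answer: -2145/81176 ≈ -0.026424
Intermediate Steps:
A(I, E) = 9/11 (A(I, E) = 9*(1/11) = 9/11)
O(C) = 1 (O(C) = (2*C)/((2*C)) = (2*C)*(1/(2*C)) = 1)
v = -81176/2145 (v = -81176*1/2145 = -81176/2145 ≈ -37.844)
O(A((-5*(-2))*q, 1))/v = 1/(-81176/2145) = 1*(-2145/81176) = -2145/81176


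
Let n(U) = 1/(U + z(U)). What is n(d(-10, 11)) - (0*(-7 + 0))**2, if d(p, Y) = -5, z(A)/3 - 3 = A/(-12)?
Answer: 4/21 ≈ 0.19048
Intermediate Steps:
z(A) = 9 - A/4 (z(A) = 9 + 3*(A/(-12)) = 9 + 3*(A*(-1/12)) = 9 + 3*(-A/12) = 9 - A/4)
n(U) = 1/(9 + 3*U/4) (n(U) = 1/(U + (9 - U/4)) = 1/(9 + 3*U/4))
n(d(-10, 11)) - (0*(-7 + 0))**2 = 4/(3*(12 - 5)) - (0*(-7 + 0))**2 = (4/3)/7 - (0*(-7))**2 = (4/3)*(1/7) - 1*0**2 = 4/21 - 1*0 = 4/21 + 0 = 4/21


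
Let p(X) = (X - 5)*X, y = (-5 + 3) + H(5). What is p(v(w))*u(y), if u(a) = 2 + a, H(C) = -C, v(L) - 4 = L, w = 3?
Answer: -70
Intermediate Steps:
v(L) = 4 + L
y = -7 (y = (-5 + 3) - 1*5 = -2 - 5 = -7)
p(X) = X*(-5 + X) (p(X) = (-5 + X)*X = X*(-5 + X))
p(v(w))*u(y) = ((4 + 3)*(-5 + (4 + 3)))*(2 - 7) = (7*(-5 + 7))*(-5) = (7*2)*(-5) = 14*(-5) = -70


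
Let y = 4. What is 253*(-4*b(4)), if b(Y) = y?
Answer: -4048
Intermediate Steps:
b(Y) = 4
253*(-4*b(4)) = 253*(-4*4) = 253*(-16) = -4048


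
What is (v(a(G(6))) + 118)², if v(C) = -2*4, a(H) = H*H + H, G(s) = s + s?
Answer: 12100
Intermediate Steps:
G(s) = 2*s
a(H) = H + H² (a(H) = H² + H = H + H²)
v(C) = -8
(v(a(G(6))) + 118)² = (-8 + 118)² = 110² = 12100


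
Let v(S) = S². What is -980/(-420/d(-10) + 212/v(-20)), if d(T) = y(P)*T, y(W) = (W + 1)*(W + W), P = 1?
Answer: -98000/1103 ≈ -88.849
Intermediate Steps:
y(W) = 2*W*(1 + W) (y(W) = (1 + W)*(2*W) = 2*W*(1 + W))
d(T) = 4*T (d(T) = (2*1*(1 + 1))*T = (2*1*2)*T = 4*T)
-980/(-420/d(-10) + 212/v(-20)) = -980/(-420/(4*(-10)) + 212/((-20)²)) = -980/(-420/(-40) + 212/400) = -980/(-420*(-1/40) + 212*(1/400)) = -980/(21/2 + 53/100) = -980/1103/100 = -980*100/1103 = -98000/1103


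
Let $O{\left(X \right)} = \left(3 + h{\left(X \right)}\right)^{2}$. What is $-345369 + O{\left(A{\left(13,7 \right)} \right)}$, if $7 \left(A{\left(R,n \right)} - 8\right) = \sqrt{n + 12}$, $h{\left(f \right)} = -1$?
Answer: $-345365$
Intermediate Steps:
$A{\left(R,n \right)} = 8 + \frac{\sqrt{12 + n}}{7}$ ($A{\left(R,n \right)} = 8 + \frac{\sqrt{n + 12}}{7} = 8 + \frac{\sqrt{12 + n}}{7}$)
$O{\left(X \right)} = 4$ ($O{\left(X \right)} = \left(3 - 1\right)^{2} = 2^{2} = 4$)
$-345369 + O{\left(A{\left(13,7 \right)} \right)} = -345369 + 4 = -345365$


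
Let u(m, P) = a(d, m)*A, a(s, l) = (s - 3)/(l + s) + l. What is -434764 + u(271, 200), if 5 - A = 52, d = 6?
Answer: -123957918/277 ≈ -4.4750e+5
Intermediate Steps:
a(s, l) = l + (-3 + s)/(l + s) (a(s, l) = (-3 + s)/(l + s) + l = l + (-3 + s)/(l + s))
A = -47 (A = 5 - 1*52 = 5 - 52 = -47)
u(m, P) = -47*(3 + m² + 6*m)/(6 + m) (u(m, P) = ((-3 + 6 + m² + m*6)/(m + 6))*(-47) = ((-3 + 6 + m² + 6*m)/(6 + m))*(-47) = ((3 + m² + 6*m)/(6 + m))*(-47) = -47*(3 + m² + 6*m)/(6 + m))
-434764 + u(271, 200) = -434764 + 47*(-3 - 1*271² - 6*271)/(6 + 271) = -434764 + 47*(-3 - 1*73441 - 1626)/277 = -434764 + 47*(1/277)*(-3 - 73441 - 1626) = -434764 + 47*(1/277)*(-75070) = -434764 - 3528290/277 = -123957918/277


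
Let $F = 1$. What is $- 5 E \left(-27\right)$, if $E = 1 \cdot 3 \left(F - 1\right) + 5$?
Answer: $675$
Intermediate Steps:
$E = 5$ ($E = 1 \cdot 3 \left(1 - 1\right) + 5 = 1 \cdot 3 \cdot 0 + 5 = 1 \cdot 0 + 5 = 0 + 5 = 5$)
$- 5 E \left(-27\right) = \left(-5\right) 5 \left(-27\right) = \left(-25\right) \left(-27\right) = 675$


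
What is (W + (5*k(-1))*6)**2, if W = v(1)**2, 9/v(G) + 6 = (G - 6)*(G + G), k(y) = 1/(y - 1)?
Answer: 14130081/65536 ≈ 215.61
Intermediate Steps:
k(y) = 1/(-1 + y)
v(G) = 9/(-6 + 2*G*(-6 + G)) (v(G) = 9/(-6 + (G - 6)*(G + G)) = 9/(-6 + (-6 + G)*(2*G)) = 9/(-6 + 2*G*(-6 + G)))
W = 81/256 (W = (9/(2*(-3 + 1**2 - 6*1)))**2 = (9/(2*(-3 + 1 - 6)))**2 = ((9/2)/(-8))**2 = ((9/2)*(-1/8))**2 = (-9/16)**2 = 81/256 ≈ 0.31641)
(W + (5*k(-1))*6)**2 = (81/256 + (5/(-1 - 1))*6)**2 = (81/256 + (5/(-2))*6)**2 = (81/256 + (5*(-1/2))*6)**2 = (81/256 - 5/2*6)**2 = (81/256 - 15)**2 = (-3759/256)**2 = 14130081/65536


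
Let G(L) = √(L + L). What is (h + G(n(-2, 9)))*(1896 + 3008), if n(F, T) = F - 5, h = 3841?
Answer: 18836264 + 4904*I*√14 ≈ 1.8836e+7 + 18349.0*I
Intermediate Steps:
n(F, T) = -5 + F
G(L) = √2*√L (G(L) = √(2*L) = √2*√L)
(h + G(n(-2, 9)))*(1896 + 3008) = (3841 + √2*√(-5 - 2))*(1896 + 3008) = (3841 + √2*√(-7))*4904 = (3841 + √2*(I*√7))*4904 = (3841 + I*√14)*4904 = 18836264 + 4904*I*√14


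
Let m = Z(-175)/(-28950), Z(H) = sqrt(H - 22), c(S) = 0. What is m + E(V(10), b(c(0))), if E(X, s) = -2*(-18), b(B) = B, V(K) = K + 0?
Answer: 36 - I*sqrt(197)/28950 ≈ 36.0 - 0.00048482*I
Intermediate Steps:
V(K) = K
Z(H) = sqrt(-22 + H)
E(X, s) = 36
m = -I*sqrt(197)/28950 (m = sqrt(-22 - 175)/(-28950) = sqrt(-197)*(-1/28950) = (I*sqrt(197))*(-1/28950) = -I*sqrt(197)/28950 ≈ -0.00048482*I)
m + E(V(10), b(c(0))) = -I*sqrt(197)/28950 + 36 = 36 - I*sqrt(197)/28950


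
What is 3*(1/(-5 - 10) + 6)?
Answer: 89/5 ≈ 17.800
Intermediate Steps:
3*(1/(-5 - 10) + 6) = 3*(1/(-15) + 6) = 3*(-1/15 + 6) = 3*(89/15) = 89/5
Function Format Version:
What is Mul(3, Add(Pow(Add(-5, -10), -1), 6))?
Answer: Rational(89, 5) ≈ 17.800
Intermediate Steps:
Mul(3, Add(Pow(Add(-5, -10), -1), 6)) = Mul(3, Add(Pow(-15, -1), 6)) = Mul(3, Add(Rational(-1, 15), 6)) = Mul(3, Rational(89, 15)) = Rational(89, 5)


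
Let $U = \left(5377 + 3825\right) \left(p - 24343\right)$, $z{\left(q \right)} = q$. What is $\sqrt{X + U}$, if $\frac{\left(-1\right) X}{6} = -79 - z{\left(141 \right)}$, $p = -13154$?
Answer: $i \sqrt{345046074} \approx 18575.0 i$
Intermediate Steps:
$X = 1320$ ($X = - 6 \left(-79 - 141\right) = \left(-6\right) \left(-220\right) = 1320$)
$U = -345047394$ ($U = \left(5377 + 3825\right) \left(-13154 - 24343\right) = 9202 \left(-37497\right) = -345047394$)
$\sqrt{X + U} = \sqrt{1320 - 345047394} = \sqrt{-345046074} = i \sqrt{345046074}$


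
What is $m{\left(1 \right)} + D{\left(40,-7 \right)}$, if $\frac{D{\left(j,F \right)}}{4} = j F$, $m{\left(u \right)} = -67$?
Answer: $-1187$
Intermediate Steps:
$D{\left(j,F \right)} = 4 F j$ ($D{\left(j,F \right)} = 4 j F = 4 F j$)
$m{\left(1 \right)} + D{\left(40,-7 \right)} = -67 + 4 \left(-7\right) 40 = -67 - 1120 = -1187$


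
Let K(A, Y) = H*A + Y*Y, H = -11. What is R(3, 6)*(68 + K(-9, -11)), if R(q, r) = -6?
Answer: -1728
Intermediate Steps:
K(A, Y) = Y² - 11*A (K(A, Y) = -11*A + Y*Y = -11*A + Y² = Y² - 11*A)
R(3, 6)*(68 + K(-9, -11)) = -6*(68 + ((-11)² - 11*(-9))) = -6*(68 + (121 + 99)) = -6*(68 + 220) = -6*288 = -1728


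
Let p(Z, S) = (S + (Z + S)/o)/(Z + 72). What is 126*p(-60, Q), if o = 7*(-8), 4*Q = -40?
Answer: -735/8 ≈ -91.875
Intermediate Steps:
Q = -10 (Q = (¼)*(-40) = -10)
o = -56
p(Z, S) = (-Z/56 + 55*S/56)/(72 + Z) (p(Z, S) = (S + (Z + S)/(-56))/(Z + 72) = (S + (S + Z)*(-1/56))/(72 + Z) = (S + (-S/56 - Z/56))/(72 + Z) = (-Z/56 + 55*S/56)/(72 + Z))
126*p(-60, Q) = 126*((-1*(-60) + 55*(-10))/(56*(72 - 60))) = 126*((1/56)*(60 - 550)/12) = 126*((1/56)*(1/12)*(-490)) = 126*(-35/48) = -735/8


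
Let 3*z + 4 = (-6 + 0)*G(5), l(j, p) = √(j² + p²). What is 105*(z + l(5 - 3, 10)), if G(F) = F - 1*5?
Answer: -140 + 210*√26 ≈ 930.79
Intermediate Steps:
G(F) = -5 + F (G(F) = F - 5 = -5 + F)
z = -4/3 (z = -4/3 + ((-6 + 0)*(-5 + 5))/3 = -4/3 + (-6*0)/3 = -4/3 + (⅓)*0 = -4/3 + 0 = -4/3 ≈ -1.3333)
105*(z + l(5 - 3, 10)) = 105*(-4/3 + √((5 - 3)² + 10²)) = 105*(-4/3 + √(2² + 100)) = 105*(-4/3 + √(4 + 100)) = 105*(-4/3 + √104) = 105*(-4/3 + 2*√26) = -140 + 210*√26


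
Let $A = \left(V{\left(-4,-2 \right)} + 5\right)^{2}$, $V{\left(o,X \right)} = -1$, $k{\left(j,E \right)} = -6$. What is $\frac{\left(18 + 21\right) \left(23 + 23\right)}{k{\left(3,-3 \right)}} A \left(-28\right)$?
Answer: $133952$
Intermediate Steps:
$A = 16$ ($A = \left(-1 + 5\right)^{2} = 4^{2} = 16$)
$\frac{\left(18 + 21\right) \left(23 + 23\right)}{k{\left(3,-3 \right)}} A \left(-28\right) = \frac{\left(18 + 21\right) \left(23 + 23\right)}{-6} \cdot 16 \left(-28\right) = 39 \cdot 46 \left(- \frac{1}{6}\right) 16 \left(-28\right) = 1794 \left(- \frac{1}{6}\right) 16 \left(-28\right) = \left(-299\right) 16 \left(-28\right) = \left(-4784\right) \left(-28\right) = 133952$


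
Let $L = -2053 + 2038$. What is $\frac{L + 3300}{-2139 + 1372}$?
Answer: $- \frac{3285}{767} \approx -4.2829$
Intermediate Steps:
$L = -15$
$\frac{L + 3300}{-2139 + 1372} = \frac{-15 + 3300}{-2139 + 1372} = \frac{3285}{-767} = 3285 \left(- \frac{1}{767}\right) = - \frac{3285}{767}$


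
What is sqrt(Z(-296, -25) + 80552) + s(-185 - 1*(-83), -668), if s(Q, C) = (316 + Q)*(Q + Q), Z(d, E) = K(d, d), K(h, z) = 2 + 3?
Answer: -43656 + sqrt(80557) ≈ -43372.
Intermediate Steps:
K(h, z) = 5
Z(d, E) = 5
s(Q, C) = 2*Q*(316 + Q) (s(Q, C) = (316 + Q)*(2*Q) = 2*Q*(316 + Q))
sqrt(Z(-296, -25) + 80552) + s(-185 - 1*(-83), -668) = sqrt(5 + 80552) + 2*(-185 - 1*(-83))*(316 + (-185 - 1*(-83))) = sqrt(80557) + 2*(-185 + 83)*(316 + (-185 + 83)) = sqrt(80557) + 2*(-102)*(316 - 102) = sqrt(80557) + 2*(-102)*214 = sqrt(80557) - 43656 = -43656 + sqrt(80557)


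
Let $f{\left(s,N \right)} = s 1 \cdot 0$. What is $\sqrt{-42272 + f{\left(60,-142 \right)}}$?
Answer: $4 i \sqrt{2642} \approx 205.6 i$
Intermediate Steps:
$f{\left(s,N \right)} = 0$ ($f{\left(s,N \right)} = s 0 = 0$)
$\sqrt{-42272 + f{\left(60,-142 \right)}} = \sqrt{-42272 + 0} = \sqrt{-42272} = 4 i \sqrt{2642}$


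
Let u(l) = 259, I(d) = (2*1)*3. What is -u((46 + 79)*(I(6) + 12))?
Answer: -259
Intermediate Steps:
I(d) = 6 (I(d) = 2*3 = 6)
-u((46 + 79)*(I(6) + 12)) = -1*259 = -259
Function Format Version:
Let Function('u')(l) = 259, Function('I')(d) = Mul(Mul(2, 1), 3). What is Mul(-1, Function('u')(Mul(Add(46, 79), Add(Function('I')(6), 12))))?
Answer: -259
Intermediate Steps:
Function('I')(d) = 6 (Function('I')(d) = Mul(2, 3) = 6)
Mul(-1, Function('u')(Mul(Add(46, 79), Add(Function('I')(6), 12)))) = Mul(-1, 259) = -259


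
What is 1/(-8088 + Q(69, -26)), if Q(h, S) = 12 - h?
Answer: -1/8145 ≈ -0.00012277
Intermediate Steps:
1/(-8088 + Q(69, -26)) = 1/(-8088 + (12 - 1*69)) = 1/(-8088 + (12 - 69)) = 1/(-8088 - 57) = 1/(-8145) = -1/8145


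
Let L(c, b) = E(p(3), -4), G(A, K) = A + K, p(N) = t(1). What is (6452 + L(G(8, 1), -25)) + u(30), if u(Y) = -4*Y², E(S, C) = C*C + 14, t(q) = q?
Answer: 2882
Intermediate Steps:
p(N) = 1
E(S, C) = 14 + C² (E(S, C) = C² + 14 = 14 + C²)
L(c, b) = 30 (L(c, b) = 14 + (-4)² = 14 + 16 = 30)
(6452 + L(G(8, 1), -25)) + u(30) = (6452 + 30) - 4*30² = 6482 - 4*900 = 6482 - 3600 = 2882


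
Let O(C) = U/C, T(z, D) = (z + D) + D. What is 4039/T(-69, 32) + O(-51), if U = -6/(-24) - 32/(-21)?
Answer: -17303821/21420 ≈ -807.83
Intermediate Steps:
T(z, D) = z + 2*D (T(z, D) = (D + z) + D = z + 2*D)
U = 149/84 (U = -6*(-1/24) - 32*(-1/21) = ¼ + 32/21 = 149/84 ≈ 1.7738)
O(C) = 149/(84*C)
4039/T(-69, 32) + O(-51) = 4039/(-69 + 2*32) + (149/84)/(-51) = 4039/(-69 + 64) + (149/84)*(-1/51) = 4039/(-5) - 149/4284 = 4039*(-⅕) - 149/4284 = -4039/5 - 149/4284 = -17303821/21420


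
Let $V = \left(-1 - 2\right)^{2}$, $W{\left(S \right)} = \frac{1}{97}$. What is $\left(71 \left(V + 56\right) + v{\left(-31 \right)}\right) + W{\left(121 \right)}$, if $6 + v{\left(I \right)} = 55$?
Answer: $\frac{452409}{97} \approx 4664.0$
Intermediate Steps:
$W{\left(S \right)} = \frac{1}{97}$
$v{\left(I \right)} = 49$ ($v{\left(I \right)} = -6 + 55 = 49$)
$V = 9$ ($V = \left(-3\right)^{2} = 9$)
$\left(71 \left(V + 56\right) + v{\left(-31 \right)}\right) + W{\left(121 \right)} = \left(71 \left(9 + 56\right) + 49\right) + \frac{1}{97} = \left(71 \cdot 65 + 49\right) + \frac{1}{97} = \left(4615 + 49\right) + \frac{1}{97} = 4664 + \frac{1}{97} = \frac{452409}{97}$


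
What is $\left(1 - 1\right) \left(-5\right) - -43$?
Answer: $43$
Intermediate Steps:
$\left(1 - 1\right) \left(-5\right) - -43 = 0 \left(-5\right) + 43 = 0 + 43 = 43$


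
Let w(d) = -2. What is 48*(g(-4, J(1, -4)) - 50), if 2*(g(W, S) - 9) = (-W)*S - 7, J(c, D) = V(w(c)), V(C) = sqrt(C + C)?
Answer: -2136 + 192*I ≈ -2136.0 + 192.0*I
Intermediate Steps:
V(C) = sqrt(2)*sqrt(C) (V(C) = sqrt(2*C) = sqrt(2)*sqrt(C))
J(c, D) = 2*I (J(c, D) = sqrt(2)*sqrt(-2) = sqrt(2)*(I*sqrt(2)) = 2*I)
g(W, S) = 11/2 - S*W/2 (g(W, S) = 9 + ((-W)*S - 7)/2 = 9 + (-S*W - 7)/2 = 9 + (-7 - S*W)/2 = 9 + (-7/2 - S*W/2) = 11/2 - S*W/2)
48*(g(-4, J(1, -4)) - 50) = 48*((11/2 - 1/2*2*I*(-4)) - 50) = 48*((11/2 + 4*I) - 50) = 48*(-89/2 + 4*I) = -2136 + 192*I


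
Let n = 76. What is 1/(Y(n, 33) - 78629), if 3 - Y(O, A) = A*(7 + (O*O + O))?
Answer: -1/271973 ≈ -3.6768e-6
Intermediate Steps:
Y(O, A) = 3 - A*(7 + O + O**2) (Y(O, A) = 3 - A*(7 + (O*O + O)) = 3 - A*(7 + (O**2 + O)) = 3 - A*(7 + (O + O**2)) = 3 - A*(7 + O + O**2))
1/(Y(n, 33) - 78629) = 1/((3 - 7*33 - 1*33*76 - 1*33*76**2) - 78629) = 1/((3 - 231 - 2508 - 1*33*5776) - 78629) = 1/((3 - 231 - 2508 - 190608) - 78629) = 1/(-193344 - 78629) = 1/(-271973) = -1/271973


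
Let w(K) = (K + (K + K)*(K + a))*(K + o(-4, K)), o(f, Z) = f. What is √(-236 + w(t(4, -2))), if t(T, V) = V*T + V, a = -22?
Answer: 4*I*√566 ≈ 95.163*I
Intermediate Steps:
t(T, V) = V + T*V (t(T, V) = T*V + V = V + T*V)
w(K) = (-4 + K)*(K + 2*K*(-22 + K)) (w(K) = (K + (K + K)*(K - 22))*(K - 4) = (K + (2*K)*(-22 + K))*(-4 + K) = (K + 2*K*(-22 + K))*(-4 + K) = (-4 + K)*(K + 2*K*(-22 + K)))
√(-236 + w(t(4, -2))) = √(-236 + (-2*(1 + 4))*(172 - (-102)*(1 + 4) + 2*(-2*(1 + 4))²)) = √(-236 + (-2*5)*(172 - (-102)*5 + 2*(-2*5)²)) = √(-236 - 10*(172 - 51*(-10) + 2*(-10)²)) = √(-236 - 10*(172 + 510 + 2*100)) = √(-236 - 10*(172 + 510 + 200)) = √(-236 - 10*882) = √(-236 - 8820) = √(-9056) = 4*I*√566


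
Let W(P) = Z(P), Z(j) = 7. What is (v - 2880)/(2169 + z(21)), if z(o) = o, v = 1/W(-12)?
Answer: -20159/15330 ≈ -1.3150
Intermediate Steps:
W(P) = 7
v = 1/7 ≈ 0.14286
(v - 2880)/(2169 + z(21)) = (1/7 - 2880)/(2169 + 21) = -20159/7/2190 = -20159/7*1/2190 = -20159/15330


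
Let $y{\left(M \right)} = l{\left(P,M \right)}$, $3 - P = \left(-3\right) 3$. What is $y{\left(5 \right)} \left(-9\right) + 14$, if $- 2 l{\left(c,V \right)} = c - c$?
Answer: $14$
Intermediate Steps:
$P = 12$ ($P = 3 - \left(-3\right) 3 = 3 - -9 = 3 + 9 = 12$)
$l{\left(c,V \right)} = 0$ ($l{\left(c,V \right)} = - \frac{c - c}{2} = \left(- \frac{1}{2}\right) 0 = 0$)
$y{\left(M \right)} = 0$
$y{\left(5 \right)} \left(-9\right) + 14 = 0 \left(-9\right) + 14 = 0 + 14 = 14$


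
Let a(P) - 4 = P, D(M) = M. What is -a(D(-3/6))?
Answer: -7/2 ≈ -3.5000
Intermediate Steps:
a(P) = 4 + P
-a(D(-3/6)) = -(4 - 3/6) = -(4 - 3*⅙) = -(4 - ½) = -1*7/2 = -7/2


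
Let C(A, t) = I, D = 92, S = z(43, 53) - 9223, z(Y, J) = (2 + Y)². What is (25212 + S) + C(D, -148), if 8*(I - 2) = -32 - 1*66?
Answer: 72015/4 ≈ 18004.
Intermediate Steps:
I = -41/4 (I = 2 + (-32 - 1*66)/8 = 2 + (-32 - 66)/8 = 2 + (⅛)*(-98) = 2 - 49/4 = -41/4 ≈ -10.250)
S = -7198 (S = (2 + 43)² - 9223 = 45² - 9223 = 2025 - 9223 = -7198)
C(A, t) = -41/4
(25212 + S) + C(D, -148) = (25212 - 7198) - 41/4 = 18014 - 41/4 = 72015/4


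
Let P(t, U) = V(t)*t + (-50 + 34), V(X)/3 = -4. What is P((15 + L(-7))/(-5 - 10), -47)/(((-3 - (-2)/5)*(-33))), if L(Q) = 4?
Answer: -4/429 ≈ -0.0093240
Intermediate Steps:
V(X) = -12 (V(X) = 3*(-4) = -12)
P(t, U) = -16 - 12*t (P(t, U) = -12*t + (-50 + 34) = -12*t - 16 = -16 - 12*t)
P((15 + L(-7))/(-5 - 10), -47)/(((-3 - (-2)/5)*(-33))) = (-16 - 12*(15 + 4)/(-5 - 10))/(((-3 - (-2)/5)*(-33))) = (-16 - 228/(-15))/(((-3 - (-2)/5)*(-33))) = (-16 - 228*(-1)/15)/(((-3 - 1*(-2/5))*(-33))) = (-16 - 12*(-19/15))/(((-3 + 2/5)*(-33))) = (-16 + 76/5)/((-13/5*(-33))) = -4/(5*429/5) = -4/5*5/429 = -4/429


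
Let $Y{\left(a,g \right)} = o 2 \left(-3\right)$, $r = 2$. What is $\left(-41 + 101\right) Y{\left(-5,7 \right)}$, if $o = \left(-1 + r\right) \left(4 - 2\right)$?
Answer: $-720$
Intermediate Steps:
$o = 2$ ($o = \left(-1 + 2\right) \left(4 - 2\right) = 1 \cdot 2 = 2$)
$Y{\left(a,g \right)} = -12$ ($Y{\left(a,g \right)} = 2 \cdot 2 \left(-3\right) = 4 \left(-3\right) = -12$)
$\left(-41 + 101\right) Y{\left(-5,7 \right)} = \left(-41 + 101\right) \left(-12\right) = 60 \left(-12\right) = -720$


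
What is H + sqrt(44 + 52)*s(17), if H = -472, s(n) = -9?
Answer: -472 - 36*sqrt(6) ≈ -560.18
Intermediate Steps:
H + sqrt(44 + 52)*s(17) = -472 + sqrt(44 + 52)*(-9) = -472 + sqrt(96)*(-9) = -472 + (4*sqrt(6))*(-9) = -472 - 36*sqrt(6)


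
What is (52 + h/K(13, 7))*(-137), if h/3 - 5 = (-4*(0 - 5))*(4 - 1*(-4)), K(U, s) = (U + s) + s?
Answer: -28907/3 ≈ -9635.7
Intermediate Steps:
K(U, s) = U + 2*s
h = 495 (h = 15 + 3*((-4*(0 - 5))*(4 - 1*(-4))) = 15 + 3*((-4*(-5))*(4 + 4)) = 15 + 3*(20*8) = 15 + 3*160 = 15 + 480 = 495)
(52 + h/K(13, 7))*(-137) = (52 + 495/(13 + 2*7))*(-137) = (52 + 495/(13 + 14))*(-137) = (52 + 495/27)*(-137) = (52 + 495*(1/27))*(-137) = (52 + 55/3)*(-137) = (211/3)*(-137) = -28907/3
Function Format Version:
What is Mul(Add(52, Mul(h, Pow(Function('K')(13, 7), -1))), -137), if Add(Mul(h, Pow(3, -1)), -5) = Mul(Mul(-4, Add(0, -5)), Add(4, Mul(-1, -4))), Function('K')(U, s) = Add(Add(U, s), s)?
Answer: Rational(-28907, 3) ≈ -9635.7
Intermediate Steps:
Function('K')(U, s) = Add(U, Mul(2, s))
h = 495 (h = Add(15, Mul(3, Mul(Mul(-4, Add(0, -5)), Add(4, Mul(-1, -4))))) = Add(15, Mul(3, Mul(Mul(-4, -5), Add(4, 4)))) = Add(15, Mul(3, Mul(20, 8))) = Add(15, Mul(3, 160)) = Add(15, 480) = 495)
Mul(Add(52, Mul(h, Pow(Function('K')(13, 7), -1))), -137) = Mul(Add(52, Mul(495, Pow(Add(13, Mul(2, 7)), -1))), -137) = Mul(Add(52, Mul(495, Pow(Add(13, 14), -1))), -137) = Mul(Add(52, Mul(495, Pow(27, -1))), -137) = Mul(Add(52, Mul(495, Rational(1, 27))), -137) = Mul(Add(52, Rational(55, 3)), -137) = Mul(Rational(211, 3), -137) = Rational(-28907, 3)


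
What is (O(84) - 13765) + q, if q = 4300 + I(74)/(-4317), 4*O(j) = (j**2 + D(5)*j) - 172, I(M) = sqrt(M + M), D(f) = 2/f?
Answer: -38678/5 - 2*sqrt(37)/4317 ≈ -7735.6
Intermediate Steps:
I(M) = sqrt(2)*sqrt(M) (I(M) = sqrt(2*M) = sqrt(2)*sqrt(M))
O(j) = -43 + j**2/4 + j/10 (O(j) = ((j**2 + (2/5)*j) - 172)/4 = ((j**2 + (2*(1/5))*j) - 172)/4 = ((j**2 + 2*j/5) - 172)/4 = (-172 + j**2 + 2*j/5)/4 = -43 + j**2/4 + j/10)
q = 4300 - 2*sqrt(37)/4317 (q = 4300 + (sqrt(2)*sqrt(74))/(-4317) = 4300 + (2*sqrt(37))*(-1/4317) = 4300 - 2*sqrt(37)/4317 ≈ 4300.0)
(O(84) - 13765) + q = ((-43 + (1/4)*84**2 + (1/10)*84) - 13765) + (4300 - 2*sqrt(37)/4317) = ((-43 + (1/4)*7056 + 42/5) - 13765) + (4300 - 2*sqrt(37)/4317) = ((-43 + 1764 + 42/5) - 13765) + (4300 - 2*sqrt(37)/4317) = (8647/5 - 13765) + (4300 - 2*sqrt(37)/4317) = -60178/5 + (4300 - 2*sqrt(37)/4317) = -38678/5 - 2*sqrt(37)/4317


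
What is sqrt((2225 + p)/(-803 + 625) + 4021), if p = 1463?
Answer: 5*sqrt(1267449)/89 ≈ 63.248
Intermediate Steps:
sqrt((2225 + p)/(-803 + 625) + 4021) = sqrt((2225 + 1463)/(-803 + 625) + 4021) = sqrt(3688/(-178) + 4021) = sqrt(3688*(-1/178) + 4021) = sqrt(-1844/89 + 4021) = sqrt(356025/89) = 5*sqrt(1267449)/89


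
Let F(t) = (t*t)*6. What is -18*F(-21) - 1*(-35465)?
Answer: -12163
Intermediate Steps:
F(t) = 6*t² (F(t) = t²*6 = 6*t²)
-18*F(-21) - 1*(-35465) = -108*(-21)² - 1*(-35465) = -108*441 + 35465 = -18*2646 + 35465 = -47628 + 35465 = -12163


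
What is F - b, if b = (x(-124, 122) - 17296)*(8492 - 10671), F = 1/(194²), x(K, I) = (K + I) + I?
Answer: -1408583904543/37636 ≈ -3.7426e+7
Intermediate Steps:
x(K, I) = K + 2*I (x(K, I) = (I + K) + I = K + 2*I)
F = 1/37636 ≈ 2.6570e-5
b = 37426504 (b = ((-124 + 2*122) - 17296)*(8492 - 10671) = ((-124 + 244) - 17296)*(-2179) = (120 - 17296)*(-2179) = -17176*(-2179) = 37426504)
F - b = 1/37636 - 1*37426504 = 1/37636 - 37426504 = -1408583904543/37636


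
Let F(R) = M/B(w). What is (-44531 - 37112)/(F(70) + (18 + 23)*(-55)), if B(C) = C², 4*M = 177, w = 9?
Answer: 8817444/243481 ≈ 36.214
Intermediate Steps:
M = 177/4 (M = (¼)*177 = 177/4 ≈ 44.250)
F(R) = 59/108 (F(R) = 177/(4*(9²)) = (177/4)/81 = (177/4)*(1/81) = 59/108)
(-44531 - 37112)/(F(70) + (18 + 23)*(-55)) = (-44531 - 37112)/(59/108 + (18 + 23)*(-55)) = -81643/(59/108 + 41*(-55)) = -81643/(59/108 - 2255) = -81643/(-243481/108) = -81643*(-108/243481) = 8817444/243481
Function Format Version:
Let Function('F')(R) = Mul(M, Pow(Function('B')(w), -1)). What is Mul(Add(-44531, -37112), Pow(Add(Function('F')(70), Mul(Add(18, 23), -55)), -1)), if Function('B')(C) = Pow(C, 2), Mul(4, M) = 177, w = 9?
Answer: Rational(8817444, 243481) ≈ 36.214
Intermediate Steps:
M = Rational(177, 4) (M = Mul(Rational(1, 4), 177) = Rational(177, 4) ≈ 44.250)
Function('F')(R) = Rational(59, 108) (Function('F')(R) = Mul(Rational(177, 4), Pow(Pow(9, 2), -1)) = Mul(Rational(177, 4), Pow(81, -1)) = Mul(Rational(177, 4), Rational(1, 81)) = Rational(59, 108))
Mul(Add(-44531, -37112), Pow(Add(Function('F')(70), Mul(Add(18, 23), -55)), -1)) = Mul(Add(-44531, -37112), Pow(Add(Rational(59, 108), Mul(Add(18, 23), -55)), -1)) = Mul(-81643, Pow(Add(Rational(59, 108), Mul(41, -55)), -1)) = Mul(-81643, Pow(Add(Rational(59, 108), -2255), -1)) = Mul(-81643, Pow(Rational(-243481, 108), -1)) = Mul(-81643, Rational(-108, 243481)) = Rational(8817444, 243481)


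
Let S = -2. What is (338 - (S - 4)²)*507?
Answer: 153114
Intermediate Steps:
(338 - (S - 4)²)*507 = (338 - (-2 - 4)²)*507 = (338 - 1*(-6)²)*507 = (338 - 1*36)*507 = (338 - 36)*507 = 302*507 = 153114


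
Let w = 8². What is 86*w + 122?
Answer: 5626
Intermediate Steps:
w = 64
86*w + 122 = 86*64 + 122 = 5504 + 122 = 5626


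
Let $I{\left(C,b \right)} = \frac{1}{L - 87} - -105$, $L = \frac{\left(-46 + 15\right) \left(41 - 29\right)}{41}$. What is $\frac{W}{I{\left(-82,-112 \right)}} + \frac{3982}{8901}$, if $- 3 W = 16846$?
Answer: $- \frac{97616324485}{1840522077} \approx -53.037$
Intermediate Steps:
$W = - \frac{16846}{3}$ ($W = \left(- \frac{1}{3}\right) 16846 = - \frac{16846}{3} \approx -5615.3$)
$L = - \frac{372}{41}$ ($L = \left(-31\right) 12 \cdot \frac{1}{41} = \left(-372\right) \frac{1}{41} = - \frac{372}{41} \approx -9.0732$)
$I{\left(C,b \right)} = \frac{413554}{3939}$ ($I{\left(C,b \right)} = \frac{1}{- \frac{372}{41} - 87} - -105 = \frac{1}{- \frac{3939}{41}} + 105 = - \frac{41}{3939} + 105 = \frac{413554}{3939}$)
$\frac{W}{I{\left(-82,-112 \right)}} + \frac{3982}{8901} = - \frac{16846}{3 \cdot \frac{413554}{3939}} + \frac{3982}{8901} = \left(- \frac{16846}{3}\right) \frac{3939}{413554} + 3982 \cdot \frac{1}{8901} = - \frac{11059399}{206777} + \frac{3982}{8901} = - \frac{97616324485}{1840522077}$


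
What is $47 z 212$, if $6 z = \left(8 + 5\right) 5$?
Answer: $\frac{323830}{3} \approx 1.0794 \cdot 10^{5}$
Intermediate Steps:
$z = \frac{65}{6}$ ($z = \frac{\left(8 + 5\right) 5}{6} = \frac{13 \cdot 5}{6} = \frac{1}{6} \cdot 65 = \frac{65}{6} \approx 10.833$)
$47 z 212 = 47 \cdot \frac{65}{6} \cdot 212 = \frac{3055}{6} \cdot 212 = \frac{323830}{3}$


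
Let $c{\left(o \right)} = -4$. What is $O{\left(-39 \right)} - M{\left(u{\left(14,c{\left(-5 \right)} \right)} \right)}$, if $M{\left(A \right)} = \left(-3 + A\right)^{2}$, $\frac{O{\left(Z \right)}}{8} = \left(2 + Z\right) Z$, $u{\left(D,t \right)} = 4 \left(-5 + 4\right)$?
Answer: $11495$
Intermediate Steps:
$u{\left(D,t \right)} = -4$ ($u{\left(D,t \right)} = 4 \left(-1\right) = -4$)
$O{\left(Z \right)} = 8 Z \left(2 + Z\right)$ ($O{\left(Z \right)} = 8 \left(2 + Z\right) Z = 8 Z \left(2 + Z\right)$)
$O{\left(-39 \right)} - M{\left(u{\left(14,c{\left(-5 \right)} \right)} \right)} = 8 \left(-39\right) \left(2 - 39\right) - \left(-3 - 4\right)^{2} = 8 \left(-39\right) \left(-37\right) - \left(-7\right)^{2} = 11544 - 49 = 11495$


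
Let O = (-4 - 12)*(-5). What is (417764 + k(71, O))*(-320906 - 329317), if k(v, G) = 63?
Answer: -271680725421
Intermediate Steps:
O = 80 (O = -16*(-5) = 80)
(417764 + k(71, O))*(-320906 - 329317) = (417764 + 63)*(-320906 - 329317) = 417827*(-650223) = -271680725421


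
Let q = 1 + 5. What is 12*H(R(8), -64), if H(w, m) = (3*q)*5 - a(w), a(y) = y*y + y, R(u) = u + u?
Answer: -2184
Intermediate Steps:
q = 6
R(u) = 2*u
a(y) = y + y² (a(y) = y² + y = y + y²)
H(w, m) = 90 - w*(1 + w) (H(w, m) = (3*6)*5 - w*(1 + w) = 18*5 - w*(1 + w) = 90 - w*(1 + w))
12*H(R(8), -64) = 12*(90 - 2*8*(1 + 2*8)) = 12*(90 - 1*16*(1 + 16)) = 12*(90 - 1*16*17) = 12*(90 - 272) = 12*(-182) = -2184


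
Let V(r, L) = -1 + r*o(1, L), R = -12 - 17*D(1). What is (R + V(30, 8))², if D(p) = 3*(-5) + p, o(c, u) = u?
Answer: 216225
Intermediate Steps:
D(p) = -15 + p
R = 226 (R = -12 - 17*(-15 + 1) = -12 - 17*(-14) = -12 + 238 = 226)
V(r, L) = -1 + L*r (V(r, L) = -1 + r*L = -1 + L*r)
(R + V(30, 8))² = (226 + (-1 + 8*30))² = (226 + (-1 + 240))² = (226 + 239)² = 465² = 216225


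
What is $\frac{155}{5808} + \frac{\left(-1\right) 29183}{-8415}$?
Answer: $\frac{5175733}{1481040} \approx 3.4947$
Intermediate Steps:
$\frac{155}{5808} + \frac{\left(-1\right) 29183}{-8415} = 155 \cdot \frac{1}{5808} - - \frac{2653}{765} = \frac{155}{5808} + \frac{2653}{765} = \frac{5175733}{1481040}$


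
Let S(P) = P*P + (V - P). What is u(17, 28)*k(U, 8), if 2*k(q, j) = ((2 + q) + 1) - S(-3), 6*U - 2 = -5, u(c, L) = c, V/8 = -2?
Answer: 221/4 ≈ 55.250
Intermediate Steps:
V = -16 (V = 8*(-2) = -16)
S(P) = -16 + P² - P (S(P) = P*P + (-16 - P) = P² + (-16 - P) = -16 + P² - P)
U = -½ (U = ⅓ + (⅙)*(-5) = ⅓ - ⅚ = -½ ≈ -0.50000)
k(q, j) = 7/2 + q/2 (k(q, j) = (((2 + q) + 1) - (-16 + (-3)² - 1*(-3)))/2 = ((3 + q) - (-16 + 9 + 3))/2 = ((3 + q) - 1*(-4))/2 = ((3 + q) + 4)/2 = (7 + q)/2 = 7/2 + q/2)
u(17, 28)*k(U, 8) = 17*(7/2 + (½)*(-½)) = 17*(7/2 - ¼) = 17*(13/4) = 221/4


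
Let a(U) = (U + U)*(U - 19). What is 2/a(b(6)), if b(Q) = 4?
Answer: -1/60 ≈ -0.016667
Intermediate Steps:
a(U) = 2*U*(-19 + U) (a(U) = (2*U)*(-19 + U) = 2*U*(-19 + U))
2/a(b(6)) = 2/((2*4*(-19 + 4))) = 2/((2*4*(-15))) = 2/(-120) = 2*(-1/120) = -1/60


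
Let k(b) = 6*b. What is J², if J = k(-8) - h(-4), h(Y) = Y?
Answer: 1936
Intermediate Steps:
J = -44 (J = 6*(-8) - 1*(-4) = -48 + 4 = -44)
J² = (-44)² = 1936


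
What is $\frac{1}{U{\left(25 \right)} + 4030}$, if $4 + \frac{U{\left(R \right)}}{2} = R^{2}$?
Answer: $\frac{1}{5272} \approx 0.00018968$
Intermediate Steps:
$U{\left(R \right)} = -8 + 2 R^{2}$
$\frac{1}{U{\left(25 \right)} + 4030} = \frac{1}{\left(-8 + 2 \cdot 25^{2}\right) + 4030} = \frac{1}{\left(-8 + 2 \cdot 625\right) + 4030} = \frac{1}{\left(-8 + 1250\right) + 4030} = \frac{1}{1242 + 4030} = \frac{1}{5272}$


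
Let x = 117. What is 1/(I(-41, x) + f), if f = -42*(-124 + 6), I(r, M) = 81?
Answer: 1/5037 ≈ 0.00019853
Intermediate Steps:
f = 4956 (f = -42*(-118) = 4956)
1/(I(-41, x) + f) = 1/(81 + 4956) = 1/5037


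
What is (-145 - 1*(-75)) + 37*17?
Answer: 559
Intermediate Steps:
(-145 - 1*(-75)) + 37*17 = (-145 + 75) + 629 = -70 + 629 = 559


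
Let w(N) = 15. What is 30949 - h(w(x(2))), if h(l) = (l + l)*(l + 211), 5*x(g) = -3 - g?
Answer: 24169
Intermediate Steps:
x(g) = -⅗ - g/5 (x(g) = (-3 - g)/5 = -⅗ - g/5)
h(l) = 2*l*(211 + l) (h(l) = (2*l)*(211 + l) = 2*l*(211 + l))
30949 - h(w(x(2))) = 30949 - 2*15*(211 + 15) = 30949 - 2*15*226 = 30949 - 1*6780 = 30949 - 6780 = 24169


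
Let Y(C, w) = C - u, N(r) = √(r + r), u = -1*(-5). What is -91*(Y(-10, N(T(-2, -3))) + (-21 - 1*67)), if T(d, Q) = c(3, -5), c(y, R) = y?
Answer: 9373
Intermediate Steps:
u = 5
T(d, Q) = 3
N(r) = √2*√r (N(r) = √(2*r) = √2*√r)
Y(C, w) = -5 + C (Y(C, w) = C - 1*5 = C - 5 = -5 + C)
-91*(Y(-10, N(T(-2, -3))) + (-21 - 1*67)) = -91*((-5 - 10) + (-21 - 1*67)) = -91*(-15 + (-21 - 67)) = -91*(-15 - 88) = -91*(-103) = 9373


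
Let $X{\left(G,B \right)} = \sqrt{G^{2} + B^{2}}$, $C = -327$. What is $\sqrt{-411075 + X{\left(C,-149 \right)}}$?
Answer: $\sqrt{-411075 + \sqrt{129130}} \approx 640.87 i$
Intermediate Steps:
$X{\left(G,B \right)} = \sqrt{B^{2} + G^{2}}$
$\sqrt{-411075 + X{\left(C,-149 \right)}} = \sqrt{-411075 + \sqrt{\left(-149\right)^{2} + \left(-327\right)^{2}}} = \sqrt{-411075 + \sqrt{22201 + 106929}} = \sqrt{-411075 + \sqrt{129130}}$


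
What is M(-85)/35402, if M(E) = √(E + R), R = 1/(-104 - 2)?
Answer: I*√955166/3752612 ≈ 0.00026044*I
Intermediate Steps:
R = -1/106 (R = 1/(-106) = -1/106 ≈ -0.0094340)
M(E) = √(-1/106 + E) (M(E) = √(E - 1/106) = √(-1/106 + E))
M(-85)/35402 = (√(-106 + 11236*(-85))/106)/35402 = (√(-106 - 955060)/106)*(1/35402) = (√(-955166)/106)*(1/35402) = ((I*√955166)/106)*(1/35402) = (I*√955166/106)*(1/35402) = I*√955166/3752612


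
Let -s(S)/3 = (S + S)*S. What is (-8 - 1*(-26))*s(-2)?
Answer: -432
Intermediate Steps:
s(S) = -6*S² (s(S) = -3*(S + S)*S = -3*2*S*S = -6*S²)
(-8 - 1*(-26))*s(-2) = (-8 - 1*(-26))*(-6*(-2)²) = (-8 + 26)*(-6*4) = 18*(-24) = -432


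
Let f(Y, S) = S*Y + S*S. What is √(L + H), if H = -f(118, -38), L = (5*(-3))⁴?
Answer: √53665 ≈ 231.66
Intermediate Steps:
f(Y, S) = S² + S*Y (f(Y, S) = S*Y + S² = S² + S*Y)
L = 50625 (L = (-15)⁴ = 50625)
H = 3040 (H = -(-38)*(-38 + 118) = -(-38)*80 = -1*(-3040) = 3040)
√(L + H) = √(50625 + 3040) = √53665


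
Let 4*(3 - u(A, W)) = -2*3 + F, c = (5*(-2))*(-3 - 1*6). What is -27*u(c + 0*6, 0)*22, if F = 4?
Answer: -2079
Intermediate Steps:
c = 90 (c = -10*(-3 - 6) = -10*(-9) = 90)
u(A, W) = 7/2 (u(A, W) = 3 - (-2*3 + 4)/4 = 3 - (-6 + 4)/4 = 3 - 1/4*(-2) = 3 + 1/2 = 7/2)
-27*u(c + 0*6, 0)*22 = -27*7/2*22 = -189/2*22 = -2079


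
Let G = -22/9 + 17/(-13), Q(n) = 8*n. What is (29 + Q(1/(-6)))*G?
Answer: -36437/351 ≈ -103.81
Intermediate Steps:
G = -439/117 (G = -22*⅑ + 17*(-1/13) = -22/9 - 17/13 = -439/117 ≈ -3.7521)
(29 + Q(1/(-6)))*G = (29 + 8*(1/(-6)))*(-439/117) = (29 + 8*(1*(-⅙)))*(-439/117) = (29 + 8*(-⅙))*(-439/117) = (29 - 4/3)*(-439/117) = (83/3)*(-439/117) = -36437/351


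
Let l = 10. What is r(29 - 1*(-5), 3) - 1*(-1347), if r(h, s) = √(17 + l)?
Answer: 1347 + 3*√3 ≈ 1352.2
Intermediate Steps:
r(h, s) = 3*√3 (r(h, s) = √(17 + 10) = √27 = 3*√3)
r(29 - 1*(-5), 3) - 1*(-1347) = 3*√3 - 1*(-1347) = 3*√3 + 1347 = 1347 + 3*√3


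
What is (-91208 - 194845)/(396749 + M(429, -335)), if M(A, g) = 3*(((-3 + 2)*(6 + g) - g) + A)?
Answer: -2949/4124 ≈ -0.71508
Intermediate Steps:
M(A, g) = -18 - 6*g + 3*A (M(A, g) = 3*((-(6 + g) - g) + A) = 3*(((-6 - g) - g) + A) = 3*((-6 - 2*g) + A) = 3*(-6 + A - 2*g) = -18 - 6*g + 3*A)
(-91208 - 194845)/(396749 + M(429, -335)) = (-91208 - 194845)/(396749 + (-18 - 6*(-335) + 3*429)) = -286053/(396749 + (-18 + 2010 + 1287)) = -286053/(396749 + 3279) = -286053/400028 = -286053*1/400028 = -2949/4124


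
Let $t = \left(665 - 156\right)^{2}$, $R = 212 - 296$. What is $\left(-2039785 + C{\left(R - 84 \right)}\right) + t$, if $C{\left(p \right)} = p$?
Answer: $-1780872$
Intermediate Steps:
$R = -84$ ($R = 212 - 296 = -84$)
$t = 259081$ ($t = 509^{2} = 259081$)
$\left(-2039785 + C{\left(R - 84 \right)}\right) + t = \left(-2039785 - 168\right) + 259081 = -2039953 + 259081 = -1780872$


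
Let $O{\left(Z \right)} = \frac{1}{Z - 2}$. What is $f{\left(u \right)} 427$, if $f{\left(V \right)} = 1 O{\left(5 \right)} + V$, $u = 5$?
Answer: $\frac{6832}{3} \approx 2277.3$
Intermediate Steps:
$O{\left(Z \right)} = \frac{1}{-2 + Z}$
$f{\left(V \right)} = \frac{1}{3} + V$ ($f{\left(V \right)} = 1 \frac{1}{-2 + 5} + V = 1 \cdot \frac{1}{3} + V = \frac{1}{3} + V$)
$f{\left(u \right)} 427 = \left(\frac{1}{3} + 5\right) 427 = \frac{16}{3} \cdot 427 = \frac{6832}{3}$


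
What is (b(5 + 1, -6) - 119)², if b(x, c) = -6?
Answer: 15625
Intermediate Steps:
(b(5 + 1, -6) - 119)² = (-6 - 119)² = (-125)² = 15625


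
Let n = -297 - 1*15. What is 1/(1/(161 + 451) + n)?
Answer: -612/190943 ≈ -0.0032051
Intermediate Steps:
n = -312 (n = -297 - 15 = -312)
1/(1/(161 + 451) + n) = 1/(1/(161 + 451) - 312) = 1/(1/612 - 312) = 1/(-190943/612) = -612/190943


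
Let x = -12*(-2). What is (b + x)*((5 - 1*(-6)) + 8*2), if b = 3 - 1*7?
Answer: 540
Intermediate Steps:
x = 24
b = -4 (b = 3 - 7 = -4)
(b + x)*((5 - 1*(-6)) + 8*2) = (-4 + 24)*((5 - 1*(-6)) + 8*2) = 20*((5 + 6) + 16) = 20*(11 + 16) = 20*27 = 540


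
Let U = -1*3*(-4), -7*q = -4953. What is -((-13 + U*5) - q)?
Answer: 4624/7 ≈ 660.57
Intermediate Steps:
q = 4953/7 (q = -⅐*(-4953) = 4953/7 ≈ 707.57)
U = 12 (U = -3*(-4) = 12)
-((-13 + U*5) - q) = -((-13 + 12*5) - 1*4953/7) = -((-13 + 60) - 4953/7) = -(47 - 4953/7) = -1*(-4624/7) = 4624/7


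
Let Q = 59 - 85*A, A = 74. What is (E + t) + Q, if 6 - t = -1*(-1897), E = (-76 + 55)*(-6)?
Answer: -7996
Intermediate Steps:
Q = -6231 (Q = 59 - 85*74 = 59 - 6290 = -6231)
E = 126 (E = -21*(-6) = 126)
t = -1891 (t = 6 - (-1)*(-1897) = 6 - 1*1897 = 6 - 1897 = -1891)
(E + t) + Q = (126 - 1891) - 6231 = -1765 - 6231 = -7996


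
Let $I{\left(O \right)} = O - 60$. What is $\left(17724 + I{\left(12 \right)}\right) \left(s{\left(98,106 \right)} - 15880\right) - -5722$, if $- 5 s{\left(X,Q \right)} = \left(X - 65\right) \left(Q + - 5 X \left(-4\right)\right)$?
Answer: $- \frac{2608560118}{5} \approx -5.2171 \cdot 10^{8}$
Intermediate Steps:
$I{\left(O \right)} = -60 + O$ ($I{\left(O \right)} = O - 60 = -60 + O$)
$s{\left(X,Q \right)} = - \frac{\left(-65 + X\right) \left(Q + 20 X\right)}{5}$ ($s{\left(X,Q \right)} = - \frac{\left(X - 65\right) \left(Q + - 5 X \left(-4\right)\right)}{5} = - \frac{\left(-65 + X\right) \left(Q + 20 X\right)}{5}$)
$\left(17724 + I{\left(12 \right)}\right) \left(s{\left(98,106 \right)} - 15880\right) - -5722 = \left(17724 + \left(-60 + 12\right)\right) \left(\left(- 4 \cdot 98^{2} + 13 \cdot 106 + 260 \cdot 98 - \frac{106}{5} \cdot 98\right) - 15880\right) - -5722 = \left(17724 - 48\right) \left(\left(\left(-4\right) 9604 + 1378 + 25480 - \frac{10388}{5}\right) - 15880\right) + 5722 = 17676 \left(\left(-38416 + 1378 + 25480 - \frac{10388}{5}\right) - 15880\right) + 5722 = 17676 \left(- \frac{68178}{5} - 15880\right) + 5722 = 17676 \left(- \frac{147578}{5}\right) + 5722 = - \frac{2608588728}{5} + 5722 = - \frac{2608560118}{5}$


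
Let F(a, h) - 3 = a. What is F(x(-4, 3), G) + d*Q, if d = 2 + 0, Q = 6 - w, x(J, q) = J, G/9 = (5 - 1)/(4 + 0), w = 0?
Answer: 11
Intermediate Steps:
G = 9 (G = 9*((5 - 1)/(4 + 0)) = 9*(4/4) = 9*(4*(¼)) = 9*1 = 9)
F(a, h) = 3 + a
Q = 6 (Q = 6 - 1*0 = 6 + 0 = 6)
d = 2
F(x(-4, 3), G) + d*Q = (3 - 4) + 2*6 = -1 + 12 = 11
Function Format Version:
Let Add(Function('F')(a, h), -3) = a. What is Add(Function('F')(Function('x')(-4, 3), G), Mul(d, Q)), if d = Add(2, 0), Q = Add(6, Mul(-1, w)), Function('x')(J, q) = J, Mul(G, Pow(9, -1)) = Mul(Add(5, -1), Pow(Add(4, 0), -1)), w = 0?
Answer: 11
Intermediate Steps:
G = 9 (G = Mul(9, Mul(Add(5, -1), Pow(Add(4, 0), -1))) = Mul(9, Mul(4, Pow(4, -1))) = Mul(9, Mul(4, Rational(1, 4))) = Mul(9, 1) = 9)
Function('F')(a, h) = Add(3, a)
Q = 6 (Q = Add(6, Mul(-1, 0)) = Add(6, 0) = 6)
d = 2
Add(Function('F')(Function('x')(-4, 3), G), Mul(d, Q)) = Add(Add(3, -4), Mul(2, 6)) = Add(-1, 12) = 11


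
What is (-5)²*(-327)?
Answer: -8175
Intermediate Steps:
(-5)²*(-327) = 25*(-327) = -8175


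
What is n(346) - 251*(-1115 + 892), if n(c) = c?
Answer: 56319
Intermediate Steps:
n(346) - 251*(-1115 + 892) = 346 - 251*(-1115 + 892) = 346 - 251*(-223) = 346 + 55973 = 56319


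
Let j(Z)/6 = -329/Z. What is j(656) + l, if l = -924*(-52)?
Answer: 15758757/328 ≈ 48045.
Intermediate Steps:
l = 48048
j(Z) = -1974/Z (j(Z) = 6*(-329/Z) = -1974/Z)
j(656) + l = -1974/656 + 48048 = -1974*1/656 + 48048 = -987/328 + 48048 = 15758757/328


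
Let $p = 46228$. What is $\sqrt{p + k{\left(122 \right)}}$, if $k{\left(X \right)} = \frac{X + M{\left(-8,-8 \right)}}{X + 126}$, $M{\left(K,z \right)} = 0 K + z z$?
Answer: $\frac{\sqrt{184915}}{2} \approx 215.01$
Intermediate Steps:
$M{\left(K,z \right)} = z^{2}$ ($M{\left(K,z \right)} = 0 + z^{2} = z^{2}$)
$k{\left(X \right)} = \frac{64 + X}{126 + X}$ ($k{\left(X \right)} = \frac{X + \left(-8\right)^{2}}{X + 126} = \frac{X + 64}{126 + X} = \frac{64 + X}{126 + X}$)
$\sqrt{p + k{\left(122 \right)}} = \sqrt{46228 + \frac{64 + 122}{126 + 122}} = \sqrt{46228 + \frac{1}{248} \cdot 186} = \sqrt{46228 + \frac{3}{4}} = \sqrt{\frac{184915}{4}} = \frac{\sqrt{184915}}{2}$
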